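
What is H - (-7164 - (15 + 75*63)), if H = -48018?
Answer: -36114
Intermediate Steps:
H - (-7164 - (15 + 75*63)) = -48018 - (-7164 - (15 + 75*63)) = -48018 - (-7164 - (15 + 4725)) = -48018 - (-7164 - 1*4740) = -48018 - (-7164 - 4740) = -48018 - 1*(-11904) = -48018 + 11904 = -36114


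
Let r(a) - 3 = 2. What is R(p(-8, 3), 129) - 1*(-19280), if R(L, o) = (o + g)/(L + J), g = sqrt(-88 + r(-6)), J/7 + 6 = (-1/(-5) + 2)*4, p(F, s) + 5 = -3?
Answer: 1118885/58 + 5*I*sqrt(83)/58 ≈ 19291.0 + 0.78538*I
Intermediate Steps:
p(F, s) = -8 (p(F, s) = -5 - 3 = -8)
r(a) = 5 (r(a) = 3 + 2 = 5)
J = 98/5 (J = -42 + 7*((-1/(-5) + 2)*4) = -42 + 7*((-1*(-1/5) + 2)*4) = -42 + 7*((1/5 + 2)*4) = -42 + 7*((11/5)*4) = -42 + 7*(44/5) = -42 + 308/5 = 98/5 ≈ 19.600)
g = I*sqrt(83) (g = sqrt(-88 + 5) = sqrt(-83) = I*sqrt(83) ≈ 9.1104*I)
R(L, o) = (o + I*sqrt(83))/(98/5 + L) (R(L, o) = (o + I*sqrt(83))/(L + 98/5) = (o + I*sqrt(83))/(98/5 + L))
R(p(-8, 3), 129) - 1*(-19280) = 5*(129 + I*sqrt(83))/(98 + 5*(-8)) - 1*(-19280) = 5*(129 + I*sqrt(83))/(98 - 40) + 19280 = 5*(129 + I*sqrt(83))/58 + 19280 = 5*(1/58)*(129 + I*sqrt(83)) + 19280 = (645/58 + 5*I*sqrt(83)/58) + 19280 = 1118885/58 + 5*I*sqrt(83)/58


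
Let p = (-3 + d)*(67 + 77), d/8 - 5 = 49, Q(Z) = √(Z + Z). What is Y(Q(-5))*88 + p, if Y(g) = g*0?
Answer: 61776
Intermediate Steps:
Q(Z) = √2*√Z (Q(Z) = √(2*Z) = √2*√Z)
d = 432 (d = 40 + 8*49 = 40 + 392 = 432)
p = 61776 (p = (-3 + 432)*(67 + 77) = 429*144 = 61776)
Y(g) = 0
Y(Q(-5))*88 + p = 0*88 + 61776 = 0 + 61776 = 61776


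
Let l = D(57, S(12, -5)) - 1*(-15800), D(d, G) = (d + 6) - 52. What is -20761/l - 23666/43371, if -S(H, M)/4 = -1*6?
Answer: -1274608457/685738881 ≈ -1.8587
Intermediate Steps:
S(H, M) = 24 (S(H, M) = -(-4)*6 = -4*(-6) = 24)
D(d, G) = -46 + d (D(d, G) = (6 + d) - 52 = -46 + d)
l = 15811 (l = (-46 + 57) - 1*(-15800) = 11 + 15800 = 15811)
-20761/l - 23666/43371 = -20761/15811 - 23666/43371 = -1274608457/685738881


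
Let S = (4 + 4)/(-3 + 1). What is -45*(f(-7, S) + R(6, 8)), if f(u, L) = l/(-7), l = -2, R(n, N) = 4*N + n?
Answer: -12060/7 ≈ -1722.9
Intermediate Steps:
R(n, N) = n + 4*N
S = -4 (S = 8/(-2) = 8*(-½) = -4)
f(u, L) = 2/7 (f(u, L) = -2/(-7) = -2*(-⅐) = 2/7)
-45*(f(-7, S) + R(6, 8)) = -45*(2/7 + (6 + 4*8)) = -45*(2/7 + (6 + 32)) = -45*(2/7 + 38) = -45*268/7 = -12060/7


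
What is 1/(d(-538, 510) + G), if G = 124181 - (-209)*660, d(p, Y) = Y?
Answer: 1/262631 ≈ 3.8076e-6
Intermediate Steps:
G = 262121 (G = 124181 - 1*(-137940) = 124181 + 137940 = 262121)
1/(d(-538, 510) + G) = 1/(510 + 262121) = 1/262631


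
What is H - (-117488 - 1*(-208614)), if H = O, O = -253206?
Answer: -344332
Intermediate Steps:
H = -253206
H - (-117488 - 1*(-208614)) = -253206 - (-117488 - 1*(-208614)) = -253206 - (-117488 + 208614) = -253206 - 1*91126 = -253206 - 91126 = -344332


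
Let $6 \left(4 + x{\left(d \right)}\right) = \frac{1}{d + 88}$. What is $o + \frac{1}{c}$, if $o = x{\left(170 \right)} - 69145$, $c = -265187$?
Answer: $- \frac{28386319492285}{410509476} \approx -69149.0$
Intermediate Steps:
$x{\left(d \right)} = -4 + \frac{1}{6 \left(88 + d\right)}$ ($x{\left(d \right)} = -4 + \frac{1}{6 \left(d + 88\right)} = -4 + \frac{1}{6 \left(88 + d\right)}$)
$o = - \frac{107042651}{1548}$ ($o = \frac{-2111 - 4080}{6 \left(88 + 170\right)} - 69145 = \frac{-2111 - 4080}{6 \cdot 258} - 69145 = \frac{1}{6} \cdot \frac{1}{258} \left(-6191\right) - 69145 = - \frac{6191}{1548} - 69145 = - \frac{107042651}{1548} \approx -69149.0$)
$o + \frac{1}{c} = - \frac{107042651}{1548} + \frac{1}{-265187} = - \frac{107042651}{1548} - \frac{1}{265187} = - \frac{28386319492285}{410509476}$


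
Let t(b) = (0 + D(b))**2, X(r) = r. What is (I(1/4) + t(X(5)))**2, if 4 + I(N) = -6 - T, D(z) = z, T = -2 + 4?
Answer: 169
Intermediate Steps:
T = 2
t(b) = b**2 (t(b) = (0 + b)**2 = b**2)
I(N) = -12 (I(N) = -4 + (-6 - 1*2) = -4 + (-6 - 2) = -4 - 8 = -12)
(I(1/4) + t(X(5)))**2 = (-12 + 5**2)**2 = (-12 + 25)**2 = 13**2 = 169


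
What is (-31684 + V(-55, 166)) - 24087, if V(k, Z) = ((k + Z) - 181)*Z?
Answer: -67391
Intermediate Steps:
V(k, Z) = Z*(-181 + Z + k) (V(k, Z) = ((Z + k) - 181)*Z = (-181 + Z + k)*Z = Z*(-181 + Z + k))
(-31684 + V(-55, 166)) - 24087 = (-31684 + 166*(-181 + 166 - 55)) - 24087 = (-31684 + 166*(-70)) - 24087 = (-31684 - 11620) - 24087 = -43304 - 24087 = -67391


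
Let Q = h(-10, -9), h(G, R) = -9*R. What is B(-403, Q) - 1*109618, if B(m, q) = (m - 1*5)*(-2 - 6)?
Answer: -106354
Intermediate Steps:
Q = 81 (Q = -9*(-9) = 81)
B(m, q) = 40 - 8*m (B(m, q) = (m - 5)*(-8) = (-5 + m)*(-8) = 40 - 8*m)
B(-403, Q) - 1*109618 = (40 - 8*(-403)) - 1*109618 = (40 + 3224) - 109618 = 3264 - 109618 = -106354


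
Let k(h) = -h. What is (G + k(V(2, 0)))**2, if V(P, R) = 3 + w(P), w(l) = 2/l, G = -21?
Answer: 625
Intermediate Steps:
V(P, R) = 3 + 2/P
(G + k(V(2, 0)))**2 = (-21 - (3 + 2/2))**2 = (-21 - (3 + 2*(1/2)))**2 = (-21 - (3 + 1))**2 = (-21 - 1*4)**2 = (-21 - 4)**2 = (-25)**2 = 625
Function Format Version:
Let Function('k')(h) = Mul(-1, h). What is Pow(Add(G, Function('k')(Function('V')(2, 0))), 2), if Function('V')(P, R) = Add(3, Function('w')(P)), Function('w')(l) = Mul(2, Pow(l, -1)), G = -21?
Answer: 625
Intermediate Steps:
Function('V')(P, R) = Add(3, Mul(2, Pow(P, -1)))
Pow(Add(G, Function('k')(Function('V')(2, 0))), 2) = Pow(Add(-21, Mul(-1, Add(3, Mul(2, Pow(2, -1))))), 2) = Pow(Add(-21, Mul(-1, Add(3, Mul(2, Rational(1, 2))))), 2) = Pow(Add(-21, Mul(-1, Add(3, 1))), 2) = Pow(Add(-21, Mul(-1, 4)), 2) = Pow(Add(-21, -4), 2) = Pow(-25, 2) = 625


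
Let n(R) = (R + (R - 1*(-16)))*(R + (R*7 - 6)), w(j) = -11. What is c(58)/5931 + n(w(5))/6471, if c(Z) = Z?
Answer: 413378/4264389 ≈ 0.096937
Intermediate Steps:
n(R) = (-6 + 8*R)*(16 + 2*R) (n(R) = (R + (R + 16))*(R + (7*R - 6)) = (R + (16 + R))*(R + (-6 + 7*R)) = (16 + 2*R)*(-6 + 8*R) = (-6 + 8*R)*(16 + 2*R))
c(58)/5931 + n(w(5))/6471 = 58/5931 + (-96 + 16*(-11)² + 116*(-11))/6471 = 58*(1/5931) + (-96 + 16*121 - 1276)*(1/6471) = 58/5931 + (-96 + 1936 - 1276)*(1/6471) = 58/5931 + 564*(1/6471) = 58/5931 + 188/2157 = 413378/4264389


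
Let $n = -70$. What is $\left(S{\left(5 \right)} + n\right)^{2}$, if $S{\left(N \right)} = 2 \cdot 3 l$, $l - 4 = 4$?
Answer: $484$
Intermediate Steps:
$l = 8$ ($l = 4 + 4 = 8$)
$S{\left(N \right)} = 48$ ($S{\left(N \right)} = 2 \cdot 3 \cdot 8 = 6 \cdot 8 = 48$)
$\left(S{\left(5 \right)} + n\right)^{2} = \left(48 - 70\right)^{2} = \left(-22\right)^{2} = 484$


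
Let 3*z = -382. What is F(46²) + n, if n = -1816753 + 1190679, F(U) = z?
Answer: -1878604/3 ≈ -6.2620e+5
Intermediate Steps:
z = -382/3 (z = (⅓)*(-382) = -382/3 ≈ -127.33)
F(U) = -382/3
n = -626074
F(46²) + n = -382/3 - 626074 = -1878604/3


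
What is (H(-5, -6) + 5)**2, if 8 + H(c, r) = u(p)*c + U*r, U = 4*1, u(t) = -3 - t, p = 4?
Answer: 64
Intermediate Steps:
U = 4
H(c, r) = -8 - 7*c + 4*r (H(c, r) = -8 + ((-3 - 1*4)*c + 4*r) = -8 + ((-3 - 4)*c + 4*r) = -8 + (-7*c + 4*r) = -8 - 7*c + 4*r)
(H(-5, -6) + 5)**2 = ((-8 - 7*(-5) + 4*(-6)) + 5)**2 = ((-8 + 35 - 24) + 5)**2 = (3 + 5)**2 = 8**2 = 64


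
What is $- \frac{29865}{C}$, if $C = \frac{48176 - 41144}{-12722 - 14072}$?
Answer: $\frac{133367135}{1172} \approx 1.1379 \cdot 10^{5}$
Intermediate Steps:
$C = - \frac{3516}{13397}$ ($C = \frac{7032}{-26794} = 7032 \left(- \frac{1}{26794}\right) = - \frac{3516}{13397} \approx -0.26245$)
$- \frac{29865}{C} = - \frac{29865}{- \frac{3516}{13397}} = \left(-29865\right) \left(- \frac{13397}{3516}\right) = \frac{133367135}{1172}$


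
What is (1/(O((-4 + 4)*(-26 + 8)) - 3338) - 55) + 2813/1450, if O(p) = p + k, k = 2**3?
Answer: -441727/8325 ≈ -53.060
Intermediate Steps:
k = 8
O(p) = 8 + p (O(p) = p + 8 = 8 + p)
(1/(O((-4 + 4)*(-26 + 8)) - 3338) - 55) + 2813/1450 = (1/((8 + (-4 + 4)*(-26 + 8)) - 3338) - 55) + 2813/1450 = (1/((8 + 0*(-18)) - 3338) - 55) + 2813*(1/1450) = (1/((8 + 0) - 3338) - 55) + 97/50 = (1/(8 - 3338) - 55) + 97/50 = (1/(-3330) - 55) + 97/50 = (-1/3330 - 55) + 97/50 = -183151/3330 + 97/50 = -441727/8325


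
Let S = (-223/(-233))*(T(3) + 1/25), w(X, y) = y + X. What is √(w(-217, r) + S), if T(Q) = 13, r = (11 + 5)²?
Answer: √69870409/1165 ≈ 7.1750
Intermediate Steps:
r = 256 (r = 16² = 256)
w(X, y) = X + y
S = 72698/5825 (S = (-223/(-233))*(13 + 1/25) = (-223*(-1/233))*(13 + 1/25) = (223/233)*(326/25) = 72698/5825 ≈ 12.480)
√(w(-217, r) + S) = √((-217 + 256) + 72698/5825) = √(39 + 72698/5825) = √(299873/5825) = √69870409/1165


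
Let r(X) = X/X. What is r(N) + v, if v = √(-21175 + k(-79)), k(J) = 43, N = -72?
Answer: 1 + 6*I*√587 ≈ 1.0 + 145.37*I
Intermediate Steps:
v = 6*I*√587 (v = √(-21175 + 43) = √(-21132) = 6*I*√587 ≈ 145.37*I)
r(X) = 1
r(N) + v = 1 + 6*I*√587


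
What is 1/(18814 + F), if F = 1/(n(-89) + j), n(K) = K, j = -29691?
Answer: 29780/560280919 ≈ 5.3152e-5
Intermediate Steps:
F = -1/29780 (F = 1/(-89 - 29691) = 1/(-29780) = -1/29780 ≈ -3.3580e-5)
1/(18814 + F) = 1/(18814 - 1/29780) = 1/(560280919/29780) = 29780/560280919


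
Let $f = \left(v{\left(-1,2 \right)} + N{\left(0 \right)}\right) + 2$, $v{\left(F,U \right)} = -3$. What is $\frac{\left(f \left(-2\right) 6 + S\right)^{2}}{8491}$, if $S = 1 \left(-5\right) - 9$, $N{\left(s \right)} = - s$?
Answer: $\frac{4}{8491} \approx 0.00047109$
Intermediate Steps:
$f = -1$ ($f = \left(-3 - 0\right) + 2 = \left(-3 + 0\right) + 2 = -3 + 2 = -1$)
$S = -14$ ($S = -5 - 9 = -14$)
$\frac{\left(f \left(-2\right) 6 + S\right)^{2}}{8491} = \frac{\left(\left(-1\right) \left(-2\right) 6 - 14\right)^{2}}{8491} = \left(2 \cdot 6 - 14\right)^{2} \cdot \frac{1}{8491} = \left(12 - 14\right)^{2} \cdot \frac{1}{8491} = \left(-2\right)^{2} \cdot \frac{1}{8491} = 4 \cdot \frac{1}{8491} = \frac{4}{8491}$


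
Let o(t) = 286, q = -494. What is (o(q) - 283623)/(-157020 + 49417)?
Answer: 283337/107603 ≈ 2.6332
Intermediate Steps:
(o(q) - 283623)/(-157020 + 49417) = (286 - 283623)/(-157020 + 49417) = -283337/(-107603) = -283337*(-1/107603) = 283337/107603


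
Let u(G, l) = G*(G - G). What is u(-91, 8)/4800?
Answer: 0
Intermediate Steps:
u(G, l) = 0 (u(G, l) = G*0 = 0)
u(-91, 8)/4800 = 0/4800 = 0*(1/4800) = 0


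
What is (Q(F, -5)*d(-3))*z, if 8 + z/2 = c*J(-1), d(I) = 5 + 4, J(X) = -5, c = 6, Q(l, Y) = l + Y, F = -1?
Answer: 4104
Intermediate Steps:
Q(l, Y) = Y + l
d(I) = 9
z = -76 (z = -16 + 2*(6*(-5)) = -16 + 2*(-30) = -16 - 60 = -76)
(Q(F, -5)*d(-3))*z = ((-5 - 1)*9)*(-76) = -6*9*(-76) = -54*(-76) = 4104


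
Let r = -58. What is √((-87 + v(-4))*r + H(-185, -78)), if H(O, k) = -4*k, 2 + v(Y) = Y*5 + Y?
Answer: √6866 ≈ 82.861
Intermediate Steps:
v(Y) = -2 + 6*Y (v(Y) = -2 + (Y*5 + Y) = -2 + (5*Y + Y) = -2 + 6*Y)
√((-87 + v(-4))*r + H(-185, -78)) = √((-87 + (-2 + 6*(-4)))*(-58) - 4*(-78)) = √((-87 + (-2 - 24))*(-58) + 312) = √((-87 - 26)*(-58) + 312) = √(-113*(-58) + 312) = √(6554 + 312) = √6866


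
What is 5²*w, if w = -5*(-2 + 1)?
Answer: 125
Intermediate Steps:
w = 5 (w = -5*(-1) = 5)
5²*w = 5²*5 = 25*5 = 125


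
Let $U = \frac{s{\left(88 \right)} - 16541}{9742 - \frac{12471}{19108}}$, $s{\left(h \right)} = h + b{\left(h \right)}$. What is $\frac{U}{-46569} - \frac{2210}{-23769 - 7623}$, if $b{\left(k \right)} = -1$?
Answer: $\frac{1542466684069}{21898724011920} \approx 0.070436$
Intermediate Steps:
$s{\left(h \right)} = -1 + h$ ($s{\left(h \right)} = h - 1 = -1 + h$)
$U = - \frac{314403032}{186137665}$ ($U = \frac{\left(-1 + 88\right) - 16541}{9742 - \frac{12471}{19108}} = \frac{87 - 16541}{9742 - \frac{12471}{19108}} = - \frac{16454}{9742 - \frac{12471}{19108}} = - \frac{16454}{\frac{186137665}{19108}} = \left(-16454\right) \frac{19108}{186137665} = - \frac{314403032}{186137665} \approx -1.6891$)
$\frac{U}{-46569} - \frac{2210}{-23769 - 7623} = - \frac{314403032}{186137665 \left(-46569\right)} - \frac{2210}{-23769 - 7623} = \left(- \frac{314403032}{186137665}\right) \left(- \frac{1}{46569}\right) - \frac{2210}{-31392} = \frac{16547528}{456223416915} - - \frac{1105}{15696} = \frac{16547528}{456223416915} + \frac{1105}{15696} = \frac{1542466684069}{21898724011920}$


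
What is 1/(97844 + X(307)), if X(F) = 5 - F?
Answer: 1/97542 ≈ 1.0252e-5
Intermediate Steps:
1/(97844 + X(307)) = 1/(97844 + (5 - 1*307)) = 1/(97844 + (5 - 307)) = 1/(97844 - 302) = 1/97542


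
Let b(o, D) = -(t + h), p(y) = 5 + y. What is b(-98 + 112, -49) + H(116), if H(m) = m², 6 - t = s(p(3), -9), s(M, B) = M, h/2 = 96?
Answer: 13266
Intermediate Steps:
h = 192 (h = 2*96 = 192)
t = -2 (t = 6 - (5 + 3) = 6 - 1*8 = 6 - 8 = -2)
b(o, D) = -190 (b(o, D) = -(-2 + 192) = -1*190 = -190)
b(-98 + 112, -49) + H(116) = -190 + 116² = -190 + 13456 = 13266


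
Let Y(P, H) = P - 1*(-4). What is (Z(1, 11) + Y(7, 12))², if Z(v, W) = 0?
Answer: 121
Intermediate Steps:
Y(P, H) = 4 + P (Y(P, H) = P + 4 = 4 + P)
(Z(1, 11) + Y(7, 12))² = (0 + (4 + 7))² = (0 + 11)² = 11² = 121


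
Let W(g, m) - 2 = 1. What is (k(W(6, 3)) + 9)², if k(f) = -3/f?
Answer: 64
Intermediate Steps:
W(g, m) = 3 (W(g, m) = 2 + 1 = 3)
(k(W(6, 3)) + 9)² = (-3/3 + 9)² = (-3*⅓ + 9)² = (-1 + 9)² = 8² = 64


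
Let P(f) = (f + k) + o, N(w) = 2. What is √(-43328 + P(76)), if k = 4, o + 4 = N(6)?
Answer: 5*I*√1730 ≈ 207.97*I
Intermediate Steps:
o = -2 (o = -4 + 2 = -2)
P(f) = 2 + f (P(f) = (f + 4) - 2 = (4 + f) - 2 = 2 + f)
√(-43328 + P(76)) = √(-43328 + (2 + 76)) = √(-43328 + 78) = √(-43250) = 5*I*√1730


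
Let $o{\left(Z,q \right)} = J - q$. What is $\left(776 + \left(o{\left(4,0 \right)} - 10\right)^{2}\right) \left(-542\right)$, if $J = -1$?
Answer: $-486174$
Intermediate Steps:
$o{\left(Z,q \right)} = -1 - q$
$\left(776 + \left(o{\left(4,0 \right)} - 10\right)^{2}\right) \left(-542\right) = \left(776 + \left(\left(-1 - 0\right) - 10\right)^{2}\right) \left(-542\right) = \left(776 + \left(\left(-1 + 0\right) - 10\right)^{2}\right) \left(-542\right) = \left(776 + \left(-1 - 10\right)^{2}\right) \left(-542\right) = \left(776 + \left(-11\right)^{2}\right) \left(-542\right) = \left(776 + 121\right) \left(-542\right) = 897 \left(-542\right) = -486174$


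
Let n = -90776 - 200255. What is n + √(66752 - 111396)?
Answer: -291031 + 2*I*√11161 ≈ -2.9103e+5 + 211.29*I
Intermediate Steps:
n = -291031
n + √(66752 - 111396) = -291031 + √(66752 - 111396) = -291031 + √(-44644) = -291031 + 2*I*√11161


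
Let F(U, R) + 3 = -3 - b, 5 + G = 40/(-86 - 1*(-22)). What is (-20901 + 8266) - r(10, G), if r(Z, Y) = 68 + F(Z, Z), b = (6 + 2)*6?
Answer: -12649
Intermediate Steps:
b = 48 (b = 8*6 = 48)
G = -45/8 (G = -5 + 40/(-86 - 1*(-22)) = -5 + 40/(-86 + 22) = -5 + 40/(-64) = -5 + 40*(-1/64) = -5 - 5/8 = -45/8 ≈ -5.6250)
F(U, R) = -54 (F(U, R) = -3 + (-3 - 1*48) = -3 + (-3 - 48) = -3 - 51 = -54)
r(Z, Y) = 14 (r(Z, Y) = 68 - 54 = 14)
(-20901 + 8266) - r(10, G) = (-20901 + 8266) - 1*14 = -12635 - 14 = -12649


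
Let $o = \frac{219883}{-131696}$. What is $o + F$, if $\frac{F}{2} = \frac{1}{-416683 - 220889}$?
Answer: $- \frac{35047876867}{20991420528} \approx -1.6696$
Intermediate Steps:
$F = - \frac{1}{318786}$ ($F = \frac{2}{-416683 - 220889} = \frac{2}{-637572} = 2 \left(- \frac{1}{637572}\right) = - \frac{1}{318786} \approx -3.1369 \cdot 10^{-6}$)
$o = - \frac{219883}{131696}$ ($o = 219883 \left(- \frac{1}{131696}\right) = - \frac{219883}{131696} \approx -1.6696$)
$o + F = - \frac{219883}{131696} - \frac{1}{318786} = - \frac{35047876867}{20991420528}$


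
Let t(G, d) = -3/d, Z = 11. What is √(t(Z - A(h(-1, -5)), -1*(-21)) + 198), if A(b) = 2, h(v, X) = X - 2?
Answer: √9695/7 ≈ 14.066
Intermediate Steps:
h(v, X) = -2 + X
√(t(Z - A(h(-1, -5)), -1*(-21)) + 198) = √(-3/((-1*(-21))) + 198) = √(-3/21 + 198) = √(-3*1/21 + 198) = √(-⅐ + 198) = √(1385/7) = √9695/7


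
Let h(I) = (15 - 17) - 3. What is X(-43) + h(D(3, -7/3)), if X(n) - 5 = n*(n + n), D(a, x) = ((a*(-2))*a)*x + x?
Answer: 3698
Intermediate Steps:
D(a, x) = x - 2*x*a² (D(a, x) = ((-2*a)*a)*x + x = (-2*a²)*x + x = -2*x*a² + x = x - 2*x*a²)
X(n) = 5 + 2*n² (X(n) = 5 + n*(n + n) = 5 + n*(2*n) = 5 + 2*n²)
h(I) = -5 (h(I) = -2 - 3 = -5)
X(-43) + h(D(3, -7/3)) = (5 + 2*(-43)²) - 5 = (5 + 2*1849) - 5 = (5 + 3698) - 5 = 3703 - 5 = 3698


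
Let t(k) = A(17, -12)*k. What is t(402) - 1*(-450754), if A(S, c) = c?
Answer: 445930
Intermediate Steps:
t(k) = -12*k
t(402) - 1*(-450754) = -12*402 - 1*(-450754) = -4824 + 450754 = 445930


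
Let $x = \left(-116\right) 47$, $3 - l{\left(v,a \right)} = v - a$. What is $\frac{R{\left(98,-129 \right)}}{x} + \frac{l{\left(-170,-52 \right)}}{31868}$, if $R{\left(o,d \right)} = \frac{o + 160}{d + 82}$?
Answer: $\frac{9806867}{2041495948} \approx 0.0048038$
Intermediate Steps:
$R{\left(o,d \right)} = \frac{160 + o}{82 + d}$
$l{\left(v,a \right)} = 3 + a - v$ ($l{\left(v,a \right)} = 3 - \left(v - a\right) = 3 + \left(a - v\right) = 3 + a - v$)
$x = -5452$
$\frac{R{\left(98,-129 \right)}}{x} + \frac{l{\left(-170,-52 \right)}}{31868} = \frac{\frac{1}{82 - 129} \left(160 + 98\right)}{-5452} + \frac{3 - 52 - -170}{31868} = \frac{1}{-47} \cdot 258 \left(- \frac{1}{5452}\right) + \left(3 - 52 + 170\right) \frac{1}{31868} = \left(- \frac{1}{47}\right) 258 \left(- \frac{1}{5452}\right) + 121 \cdot \frac{1}{31868} = \left(- \frac{258}{47}\right) \left(- \frac{1}{5452}\right) + \frac{121}{31868} = \frac{129}{128122} + \frac{121}{31868} = \frac{9806867}{2041495948}$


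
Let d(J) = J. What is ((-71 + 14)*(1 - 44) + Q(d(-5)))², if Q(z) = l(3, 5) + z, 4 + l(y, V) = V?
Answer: 5987809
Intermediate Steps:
l(y, V) = -4 + V
Q(z) = 1 + z (Q(z) = (-4 + 5) + z = 1 + z)
((-71 + 14)*(1 - 44) + Q(d(-5)))² = ((-71 + 14)*(1 - 44) + (1 - 5))² = (-57*(-43) - 4)² = (2451 - 4)² = 2447² = 5987809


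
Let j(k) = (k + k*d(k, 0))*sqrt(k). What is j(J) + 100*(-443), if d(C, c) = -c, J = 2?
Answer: -44300 + 2*sqrt(2) ≈ -44297.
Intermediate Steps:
j(k) = k**(3/2) (j(k) = (k + k*(-1*0))*sqrt(k) = (k + k*0)*sqrt(k) = (k + 0)*sqrt(k) = k*sqrt(k) = k**(3/2))
j(J) + 100*(-443) = 2**(3/2) + 100*(-443) = 2*sqrt(2) - 44300 = -44300 + 2*sqrt(2)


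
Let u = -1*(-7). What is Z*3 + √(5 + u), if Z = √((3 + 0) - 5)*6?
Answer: 2*√3 + 18*I*√2 ≈ 3.4641 + 25.456*I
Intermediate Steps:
u = 7
Z = 6*I*√2 (Z = √(3 - 5)*6 = √(-2)*6 = (I*√2)*6 = 6*I*√2 ≈ 8.4853*I)
Z*3 + √(5 + u) = (6*I*√2)*3 + √(5 + 7) = 18*I*√2 + √12 = 18*I*√2 + 2*√3 = 2*√3 + 18*I*√2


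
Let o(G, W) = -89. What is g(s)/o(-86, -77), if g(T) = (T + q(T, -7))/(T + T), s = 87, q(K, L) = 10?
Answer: -97/15486 ≈ -0.0062637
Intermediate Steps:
g(T) = (10 + T)/(2*T) (g(T) = (T + 10)/(T + T) = (10 + T)/((2*T)) = (10 + T)*(1/(2*T)) = (10 + T)/(2*T))
g(s)/o(-86, -77) = ((½)*(10 + 87)/87)/(-89) = ((½)*(1/87)*97)*(-1/89) = (97/174)*(-1/89) = -97/15486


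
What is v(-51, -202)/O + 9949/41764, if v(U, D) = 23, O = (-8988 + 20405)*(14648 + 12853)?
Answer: 3123777205805/13113015489588 ≈ 0.23822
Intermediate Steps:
O = 313978917 (O = 11417*27501 = 313978917)
v(-51, -202)/O + 9949/41764 = 23/313978917 + 9949/41764 = 3123777205805/13113015489588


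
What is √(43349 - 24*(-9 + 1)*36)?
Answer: √50261 ≈ 224.19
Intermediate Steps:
√(43349 - 24*(-9 + 1)*36) = √(43349 - 24*(-8)*36) = √(43349 + 192*36) = √(43349 + 6912) = √50261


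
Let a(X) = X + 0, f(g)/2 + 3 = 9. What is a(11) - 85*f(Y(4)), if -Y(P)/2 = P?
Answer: -1009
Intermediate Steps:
Y(P) = -2*P
f(g) = 12 (f(g) = -6 + 2*9 = -6 + 18 = 12)
a(X) = X
a(11) - 85*f(Y(4)) = 11 - 85*12 = 11 - 1020 = -1009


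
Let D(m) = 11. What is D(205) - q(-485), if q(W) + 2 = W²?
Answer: -235212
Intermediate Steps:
q(W) = -2 + W²
D(205) - q(-485) = 11 - (-2 + (-485)²) = 11 - (-2 + 235225) = 11 - 1*235223 = 11 - 235223 = -235212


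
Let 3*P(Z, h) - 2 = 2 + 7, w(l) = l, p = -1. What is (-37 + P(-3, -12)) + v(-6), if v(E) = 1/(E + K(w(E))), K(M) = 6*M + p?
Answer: -4303/129 ≈ -33.357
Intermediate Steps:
P(Z, h) = 11/3 (P(Z, h) = 2/3 + (2 + 7)/3 = 2/3 + (1/3)*9 = 2/3 + 3 = 11/3)
K(M) = -1 + 6*M (K(M) = 6*M - 1 = -1 + 6*M)
v(E) = 1/(-1 + 7*E) (v(E) = 1/(E + (-1 + 6*E)) = 1/(-1 + 7*E))
(-37 + P(-3, -12)) + v(-6) = (-37 + 11/3) + 1/(-1 + 7*(-6)) = -100/3 + 1/(-1 - 42) = -100/3 + 1/(-43) = -100/3 - 1/43 = -4303/129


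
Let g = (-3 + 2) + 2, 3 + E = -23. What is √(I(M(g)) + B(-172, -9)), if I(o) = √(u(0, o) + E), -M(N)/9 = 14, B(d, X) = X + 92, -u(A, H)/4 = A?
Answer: √(83 + I*√26) ≈ 9.1147 + 0.27971*I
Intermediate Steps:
u(A, H) = -4*A
E = -26 (E = -3 - 23 = -26)
B(d, X) = 92 + X
g = 1 (g = -1 + 2 = 1)
M(N) = -126 (M(N) = -9*14 = -126)
I(o) = I*√26 (I(o) = √(-4*0 - 26) = √(0 - 26) = √(-26) = I*√26)
√(I(M(g)) + B(-172, -9)) = √(I*√26 + (92 - 9)) = √(I*√26 + 83) = √(83 + I*√26)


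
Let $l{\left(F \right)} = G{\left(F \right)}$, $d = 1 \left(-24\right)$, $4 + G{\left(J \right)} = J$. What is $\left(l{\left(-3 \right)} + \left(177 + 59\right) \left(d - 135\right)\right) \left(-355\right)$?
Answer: $13323505$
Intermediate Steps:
$G{\left(J \right)} = -4 + J$
$d = -24$
$l{\left(F \right)} = -4 + F$
$\left(l{\left(-3 \right)} + \left(177 + 59\right) \left(d - 135\right)\right) \left(-355\right) = \left(\left(-4 - 3\right) + \left(177 + 59\right) \left(-24 - 135\right)\right) \left(-355\right) = \left(-7 + 236 \left(-159\right)\right) \left(-355\right) = \left(-7 - 37524\right) \left(-355\right) = \left(-37531\right) \left(-355\right) = 13323505$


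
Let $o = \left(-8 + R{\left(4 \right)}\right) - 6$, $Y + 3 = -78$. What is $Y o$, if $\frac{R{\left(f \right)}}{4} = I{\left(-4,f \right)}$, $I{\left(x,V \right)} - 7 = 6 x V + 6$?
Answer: $28026$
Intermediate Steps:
$I{\left(x,V \right)} = 13 + 6 V x$ ($I{\left(x,V \right)} = 7 + \left(6 x V + 6\right) = 7 + \left(6 V x + 6\right) = 7 + \left(6 + 6 V x\right) = 13 + 6 V x$)
$R{\left(f \right)} = 52 - 96 f$ ($R{\left(f \right)} = 4 \left(13 + 6 f \left(-4\right)\right) = 4 \left(13 - 24 f\right) = 52 - 96 f$)
$Y = -81$ ($Y = -3 - 78 = -81$)
$o = -346$ ($o = \left(-8 + \left(52 - 384\right)\right) - 6 = \left(-8 - 332\right) - 6 = -340 - 6 = -346$)
$Y o = \left(-81\right) \left(-346\right) = 28026$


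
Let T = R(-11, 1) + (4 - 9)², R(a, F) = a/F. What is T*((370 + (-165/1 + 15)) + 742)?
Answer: 13468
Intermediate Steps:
T = 14 (T = -11/1 + (4 - 9)² = -11*1 + (-5)² = -11 + 25 = 14)
T*((370 + (-165/1 + 15)) + 742) = 14*((370 + (-165/1 + 15)) + 742) = 14*((370 + (-165 + 15)) + 742) = 14*((370 - 150) + 742) = 14*(220 + 742) = 14*962 = 13468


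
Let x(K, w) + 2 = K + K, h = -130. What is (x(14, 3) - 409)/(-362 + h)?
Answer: 383/492 ≈ 0.77846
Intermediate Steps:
x(K, w) = -2 + 2*K (x(K, w) = -2 + (K + K) = -2 + 2*K)
(x(14, 3) - 409)/(-362 + h) = ((-2 + 2*14) - 409)/(-362 - 130) = ((-2 + 28) - 409)/(-492) = (26 - 409)*(-1/492) = -383*(-1/492) = 383/492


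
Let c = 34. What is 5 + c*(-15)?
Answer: -505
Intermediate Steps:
5 + c*(-15) = 5 + 34*(-15) = 5 - 510 = -505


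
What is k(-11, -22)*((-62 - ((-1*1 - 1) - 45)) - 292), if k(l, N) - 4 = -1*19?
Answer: 4605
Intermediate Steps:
k(l, N) = -15 (k(l, N) = 4 - 1*19 = 4 - 19 = -15)
k(-11, -22)*((-62 - ((-1*1 - 1) - 45)) - 292) = -15*((-62 - ((-1*1 - 1) - 45)) - 292) = -15*((-62 - ((-1 - 1) - 45)) - 292) = -15*((-62 - (-2 - 45)) - 292) = -15*((-62 - 1*(-47)) - 292) = -15*((-62 + 47) - 292) = -15*(-15 - 292) = -15*(-307) = 4605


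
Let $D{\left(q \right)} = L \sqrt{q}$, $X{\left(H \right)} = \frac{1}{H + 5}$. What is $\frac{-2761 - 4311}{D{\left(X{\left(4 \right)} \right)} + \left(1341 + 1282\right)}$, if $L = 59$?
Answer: $- \frac{2652}{991} \approx -2.6761$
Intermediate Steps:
$X{\left(H \right)} = \frac{1}{5 + H}$
$D{\left(q \right)} = 59 \sqrt{q}$
$\frac{-2761 - 4311}{D{\left(X{\left(4 \right)} \right)} + \left(1341 + 1282\right)} = \frac{-2761 - 4311}{59 \sqrt{\frac{1}{5 + 4}} + \left(1341 + 1282\right)} = - \frac{7072}{59 \sqrt{\frac{1}{9}} + 2623} = - \frac{7072}{\frac{59}{3} + 2623} = - \frac{7072}{\frac{7928}{3}} = \left(-7072\right) \frac{3}{7928} = - \frac{2652}{991}$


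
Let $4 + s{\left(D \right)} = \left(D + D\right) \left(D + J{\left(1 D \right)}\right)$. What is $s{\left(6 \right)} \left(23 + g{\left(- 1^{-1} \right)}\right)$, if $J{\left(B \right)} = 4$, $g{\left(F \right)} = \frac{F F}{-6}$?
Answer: $\frac{7946}{3} \approx 2648.7$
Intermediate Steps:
$g{\left(F \right)} = - \frac{F^{2}}{6}$ ($g{\left(F \right)} = F^{2} \left(- \frac{1}{6}\right) = - \frac{F^{2}}{6}$)
$s{\left(D \right)} = -4 + 2 D \left(4 + D\right)$ ($s{\left(D \right)} = -4 + \left(D + D\right) \left(D + 4\right) = -4 + 2 D \left(4 + D\right)$)
$s{\left(6 \right)} \left(23 + g{\left(- 1^{-1} \right)}\right) = \left(-4 + 2 \cdot 6^{2} + 8 \cdot 6\right) \left(23 - \frac{\left(- 1^{-1}\right)^{2}}{6}\right) = \left(-4 + 2 \cdot 36 + 48\right) \left(23 - \frac{\left(\left(-1\right) 1\right)^{2}}{6}\right) = \left(-4 + 72 + 48\right) \left(23 - \frac{\left(-1\right)^{2}}{6}\right) = 116 \left(23 - \frac{1}{6}\right) = 116 \cdot \frac{137}{6} = \frac{7946}{3}$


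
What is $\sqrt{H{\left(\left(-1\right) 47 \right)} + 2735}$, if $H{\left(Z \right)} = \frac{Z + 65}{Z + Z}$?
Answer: $\frac{2 \sqrt{1510298}}{47} \approx 52.295$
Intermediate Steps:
$H{\left(Z \right)} = \frac{65 + Z}{2 Z}$
$\sqrt{H{\left(\left(-1\right) 47 \right)} + 2735} = \sqrt{\frac{65 - 47}{2 \left(\left(-1\right) 47\right)} + 2735} = \sqrt{\frac{65 - 47}{2 \left(-47\right)} + 2735} = \sqrt{\frac{1}{2} \left(- \frac{1}{47}\right) 18 + 2735} = \sqrt{- \frac{9}{47} + 2735} = \sqrt{\frac{128536}{47}} = \frac{2 \sqrt{1510298}}{47}$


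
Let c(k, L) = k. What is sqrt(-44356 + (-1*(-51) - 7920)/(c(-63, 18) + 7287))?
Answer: I*sqrt(34775958)/28 ≈ 210.61*I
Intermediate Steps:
sqrt(-44356 + (-1*(-51) - 7920)/(c(-63, 18) + 7287)) = sqrt(-44356 + (-1*(-51) - 7920)/(-63 + 7287)) = sqrt(-44356 + (51 - 7920)/7224) = sqrt(-44356 - 7869*1/7224) = sqrt(-44356 - 61/56) = sqrt(-2483997/56) = I*sqrt(34775958)/28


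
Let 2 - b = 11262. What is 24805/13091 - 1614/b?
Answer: 150216587/73702330 ≈ 2.0382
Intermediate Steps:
b = -11260 (b = 2 - 1*11262 = 2 - 11262 = -11260)
24805/13091 - 1614/b = 24805/13091 - 1614/(-11260) = 24805*(1/13091) - 1614*(-1/11260) = 24805/13091 + 807/5630 = 150216587/73702330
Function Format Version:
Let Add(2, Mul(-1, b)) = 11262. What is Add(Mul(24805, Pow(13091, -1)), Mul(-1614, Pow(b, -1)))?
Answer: Rational(150216587, 73702330) ≈ 2.0382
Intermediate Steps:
b = -11260 (b = Add(2, Mul(-1, 11262)) = Add(2, -11262) = -11260)
Add(Mul(24805, Pow(13091, -1)), Mul(-1614, Pow(b, -1))) = Add(Mul(24805, Pow(13091, -1)), Mul(-1614, Pow(-11260, -1))) = Add(Mul(24805, Rational(1, 13091)), Mul(-1614, Rational(-1, 11260))) = Add(Rational(24805, 13091), Rational(807, 5630)) = Rational(150216587, 73702330)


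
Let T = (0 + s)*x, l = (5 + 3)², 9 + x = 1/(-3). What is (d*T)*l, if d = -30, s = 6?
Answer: 107520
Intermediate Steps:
x = -28/3 (x = -9 + 1/(-3) = -9 - ⅓ = -28/3 ≈ -9.3333)
l = 64 (l = 8² = 64)
T = -56 (T = (0 + 6)*(-28/3) = 6*(-28/3) = -56)
(d*T)*l = -30*(-56)*64 = 1680*64 = 107520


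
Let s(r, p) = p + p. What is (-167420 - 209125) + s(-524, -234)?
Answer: -377013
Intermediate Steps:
s(r, p) = 2*p
(-167420 - 209125) + s(-524, -234) = (-167420 - 209125) + 2*(-234) = -376545 - 468 = -377013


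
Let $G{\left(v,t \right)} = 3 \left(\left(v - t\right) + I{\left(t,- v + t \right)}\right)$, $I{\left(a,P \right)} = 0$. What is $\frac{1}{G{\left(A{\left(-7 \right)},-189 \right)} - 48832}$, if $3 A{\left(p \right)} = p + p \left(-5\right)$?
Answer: $- \frac{1}{48237} \approx -2.0731 \cdot 10^{-5}$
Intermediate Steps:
$A{\left(p \right)} = - \frac{4 p}{3}$ ($A{\left(p \right)} = \frac{p + p \left(-5\right)}{3} = \frac{p - 5 p}{3} = \frac{\left(-4\right) p}{3} = - \frac{4 p}{3}$)
$G{\left(v,t \right)} = - 3 t + 3 v$ ($G{\left(v,t \right)} = 3 \left(\left(v - t\right) + 0\right) = 3 \left(v - t\right) = - 3 t + 3 v$)
$\frac{1}{G{\left(A{\left(-7 \right)},-189 \right)} - 48832} = \frac{1}{\left(\left(-3\right) \left(-189\right) + 3 \left(\left(- \frac{4}{3}\right) \left(-7\right)\right)\right) - 48832} = \frac{1}{\left(567 + 3 \cdot \frac{28}{3}\right) - 48832} = \frac{1}{\left(567 + 28\right) - 48832} = \frac{1}{595 - 48832} = \frac{1}{-48237} = - \frac{1}{48237}$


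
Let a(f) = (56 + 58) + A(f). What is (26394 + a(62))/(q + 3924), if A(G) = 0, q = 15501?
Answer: 8836/6475 ≈ 1.3646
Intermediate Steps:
a(f) = 114 (a(f) = (56 + 58) + 0 = 114 + 0 = 114)
(26394 + a(62))/(q + 3924) = (26394 + 114)/(15501 + 3924) = 26508/19425 = 26508*(1/19425) = 8836/6475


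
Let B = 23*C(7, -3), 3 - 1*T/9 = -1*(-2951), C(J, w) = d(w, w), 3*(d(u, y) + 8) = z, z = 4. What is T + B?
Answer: -80056/3 ≈ -26685.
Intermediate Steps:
d(u, y) = -20/3 (d(u, y) = -8 + (1/3)*4 = -8 + 4/3 = -20/3)
C(J, w) = -20/3
T = -26532 (T = 27 - (-9)*(-2951) = 27 - 9*2951 = 27 - 26559 = -26532)
B = -460/3 (B = 23*(-20/3) = -460/3 ≈ -153.33)
T + B = -26532 - 460/3 = -80056/3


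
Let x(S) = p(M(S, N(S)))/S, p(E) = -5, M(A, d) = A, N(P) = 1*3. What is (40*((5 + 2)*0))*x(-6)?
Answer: 0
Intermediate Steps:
N(P) = 3
x(S) = -5/S
(40*((5 + 2)*0))*x(-6) = (40*((5 + 2)*0))*(-5/(-6)) = (40*(7*0))*(-5*(-⅙)) = (40*0)*(⅚) = 0*(⅚) = 0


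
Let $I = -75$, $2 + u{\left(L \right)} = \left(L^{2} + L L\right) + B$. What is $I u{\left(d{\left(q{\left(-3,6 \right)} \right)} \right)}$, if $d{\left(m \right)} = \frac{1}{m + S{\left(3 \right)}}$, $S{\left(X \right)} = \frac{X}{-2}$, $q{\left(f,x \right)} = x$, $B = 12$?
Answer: $- \frac{20450}{27} \approx -757.41$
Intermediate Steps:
$S{\left(X \right)} = - \frac{X}{2}$ ($S{\left(X \right)} = X \left(- \frac{1}{2}\right) = - \frac{X}{2}$)
$d{\left(m \right)} = \frac{1}{- \frac{3}{2} + m}$ ($d{\left(m \right)} = \frac{1}{m - \frac{3}{2}} = \frac{1}{- \frac{3}{2} + m}$)
$u{\left(L \right)} = 10 + 2 L^{2}$ ($u{\left(L \right)} = -2 + \left(\left(L^{2} + L L\right) + 12\right) = -2 + \left(\left(L^{2} + L^{2}\right) + 12\right) = -2 + \left(2 L^{2} + 12\right) = -2 + \left(12 + 2 L^{2}\right) = 10 + 2 L^{2}$)
$I u{\left(d{\left(q{\left(-3,6 \right)} \right)} \right)} = - 75 \left(10 + 2 \left(\frac{2}{-3 + 2 \cdot 6}\right)^{2}\right) = - 75 \left(10 + 2 \left(\frac{2}{-3 + 12}\right)^{2}\right) = - 75 \left(10 + 2 \left(\frac{2}{9}\right)^{2}\right) = - 75 \left(10 + 2 \cdot \frac{4}{81}\right) = - 75 \left(10 + \frac{8}{81}\right) = \left(-75\right) \frac{818}{81} = - \frac{20450}{27}$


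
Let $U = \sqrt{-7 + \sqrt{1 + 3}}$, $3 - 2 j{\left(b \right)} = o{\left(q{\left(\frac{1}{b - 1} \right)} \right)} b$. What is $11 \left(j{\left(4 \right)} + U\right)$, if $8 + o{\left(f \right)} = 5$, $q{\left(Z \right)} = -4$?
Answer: $\frac{165}{2} + 11 i \sqrt{5} \approx 82.5 + 24.597 i$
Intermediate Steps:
$o{\left(f \right)} = -3$ ($o{\left(f \right)} = -8 + 5 = -3$)
$j{\left(b \right)} = \frac{3}{2} + \frac{3 b}{2}$ ($j{\left(b \right)} = \frac{3}{2} - \frac{\left(-3\right) b}{2} = \frac{3}{2} + \frac{3 b}{2}$)
$U = i \sqrt{5}$ ($U = \sqrt{-7 + \sqrt{4}} = \sqrt{-7 + 2} = \sqrt{-5} = i \sqrt{5} \approx 2.2361 i$)
$11 \left(j{\left(4 \right)} + U\right) = 11 \left(\left(\frac{3}{2} + \frac{3}{2} \cdot 4\right) + i \sqrt{5}\right) = 11 \left(\left(\frac{3}{2} + 6\right) + i \sqrt{5}\right) = 11 \left(\frac{15}{2} + i \sqrt{5}\right) = \frac{165}{2} + 11 i \sqrt{5}$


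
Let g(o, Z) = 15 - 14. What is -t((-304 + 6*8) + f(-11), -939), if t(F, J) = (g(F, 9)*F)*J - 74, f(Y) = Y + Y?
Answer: -260968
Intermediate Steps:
g(o, Z) = 1
f(Y) = 2*Y
t(F, J) = -74 + F*J (t(F, J) = (1*F)*J - 74 = F*J - 74 = -74 + F*J)
-t((-304 + 6*8) + f(-11), -939) = -(-74 + ((-304 + 6*8) + 2*(-11))*(-939)) = -(-74 + ((-304 + 48) - 22)*(-939)) = -(-74 + (-256 - 22)*(-939)) = -(-74 - 278*(-939)) = -(-74 + 261042) = -1*260968 = -260968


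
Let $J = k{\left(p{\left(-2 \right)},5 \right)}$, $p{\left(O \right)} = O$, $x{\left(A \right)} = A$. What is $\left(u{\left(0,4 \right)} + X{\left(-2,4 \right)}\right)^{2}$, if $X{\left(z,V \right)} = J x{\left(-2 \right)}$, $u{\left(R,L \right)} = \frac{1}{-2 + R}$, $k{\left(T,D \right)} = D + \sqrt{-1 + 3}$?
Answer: $\frac{473}{4} + 42 \sqrt{2} \approx 177.65$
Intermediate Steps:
$k{\left(T,D \right)} = D + \sqrt{2}$
$J = 5 + \sqrt{2} \approx 6.4142$
$X{\left(z,V \right)} = -10 - 2 \sqrt{2}$ ($X{\left(z,V \right)} = \left(5 + \sqrt{2}\right) \left(-2\right) = -10 - 2 \sqrt{2}$)
$\left(u{\left(0,4 \right)} + X{\left(-2,4 \right)}\right)^{2} = \left(\frac{1}{-2 + 0} - \left(10 + 2 \sqrt{2}\right)\right)^{2} = \left(\frac{1}{-2} - \left(10 + 2 \sqrt{2}\right)\right)^{2} = \left(- \frac{1}{2} - \left(10 + 2 \sqrt{2}\right)\right)^{2} = \left(- \frac{21}{2} - 2 \sqrt{2}\right)^{2}$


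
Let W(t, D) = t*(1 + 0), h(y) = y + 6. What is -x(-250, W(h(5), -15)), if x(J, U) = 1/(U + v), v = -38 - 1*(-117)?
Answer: -1/90 ≈ -0.011111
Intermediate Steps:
v = 79 (v = -38 + 117 = 79)
h(y) = 6 + y
W(t, D) = t (W(t, D) = t*1 = t)
x(J, U) = 1/(79 + U) (x(J, U) = 1/(U + 79) = 1/(79 + U))
-x(-250, W(h(5), -15)) = -1/(79 + (6 + 5)) = -1/(79 + 11) = -1/90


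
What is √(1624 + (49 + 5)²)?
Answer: 2*√1135 ≈ 67.380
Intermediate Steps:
√(1624 + (49 + 5)²) = √(1624 + 54²) = √(1624 + 2916) = √4540 = 2*√1135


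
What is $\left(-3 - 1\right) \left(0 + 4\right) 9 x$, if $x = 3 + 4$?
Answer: $-1008$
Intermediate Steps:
$x = 7$
$\left(-3 - 1\right) \left(0 + 4\right) 9 x = \left(-3 - 1\right) \left(0 + 4\right) 9 \cdot 7 = \left(-4\right) 4 \cdot 9 \cdot 7 = \left(-16\right) 9 \cdot 7 = \left(-144\right) 7 = -1008$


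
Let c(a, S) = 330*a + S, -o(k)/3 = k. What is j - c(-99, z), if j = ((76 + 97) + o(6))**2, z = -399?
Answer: 57094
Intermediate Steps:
o(k) = -3*k
c(a, S) = S + 330*a
j = 24025 (j = ((76 + 97) - 3*6)**2 = (173 - 18)**2 = 155**2 = 24025)
j - c(-99, z) = 24025 - (-399 + 330*(-99)) = 24025 - (-399 - 32670) = 24025 - 1*(-33069) = 24025 + 33069 = 57094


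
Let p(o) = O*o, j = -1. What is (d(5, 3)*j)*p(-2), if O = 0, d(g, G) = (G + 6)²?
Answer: 0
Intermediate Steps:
d(g, G) = (6 + G)²
p(o) = 0 (p(o) = 0*o = 0)
(d(5, 3)*j)*p(-2) = ((6 + 3)²*(-1))*0 = (9²*(-1))*0 = (81*(-1))*0 = -81*0 = 0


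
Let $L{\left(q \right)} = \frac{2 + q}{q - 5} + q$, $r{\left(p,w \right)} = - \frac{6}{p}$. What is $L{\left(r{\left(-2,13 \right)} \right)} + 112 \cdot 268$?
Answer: $\frac{60033}{2} \approx 30017.0$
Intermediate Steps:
$L{\left(q \right)} = q + \frac{2 + q}{-5 + q}$ ($L{\left(q \right)} = \frac{2 + q}{-5 + q} + q = q + \frac{2 + q}{-5 + q}$)
$L{\left(r{\left(-2,13 \right)} \right)} + 112 \cdot 268 = \frac{2 + \left(- \frac{6}{-2}\right)^{2} - 4 \left(- \frac{6}{-2}\right)}{-5 - \frac{6}{-2}} + 112 \cdot 268 = \frac{2 + \left(\left(-6\right) \left(- \frac{1}{2}\right)\right)^{2} - 4 \left(\left(-6\right) \left(- \frac{1}{2}\right)\right)}{-5 - -3} + 30016 = \frac{2 + 3^{2} - 12}{-5 + 3} + 30016 = \frac{2 + 9 - 12}{-2} + 30016 = \left(- \frac{1}{2}\right) \left(-1\right) + 30016 = \frac{1}{2} + 30016 = \frac{60033}{2}$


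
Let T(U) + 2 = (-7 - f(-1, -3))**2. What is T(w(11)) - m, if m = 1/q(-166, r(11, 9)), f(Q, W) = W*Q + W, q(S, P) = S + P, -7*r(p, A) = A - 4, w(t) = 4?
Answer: 54856/1167 ≈ 47.006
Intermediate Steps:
r(p, A) = 4/7 - A/7 (r(p, A) = -(A - 4)/7 = -(-4 + A)/7 = 4/7 - A/7)
q(S, P) = P + S
f(Q, W) = W + Q*W (f(Q, W) = Q*W + W = W + Q*W)
T(U) = 47 (T(U) = -2 + (-7 - (-3)*(1 - 1))**2 = -2 + (-7 - (-3)*0)**2 = -2 + (-7 - 1*0)**2 = -2 + (-7 + 0)**2 = -2 + (-7)**2 = -2 + 49 = 47)
m = -7/1167 (m = 1/((4/7 - 1/7*9) - 166) = 1/((4/7 - 9/7) - 166) = 1/(-5/7 - 166) = 1/(-1167/7) = -7/1167 ≈ -0.0059983)
T(w(11)) - m = 47 - 1*(-7/1167) = 47 + 7/1167 = 54856/1167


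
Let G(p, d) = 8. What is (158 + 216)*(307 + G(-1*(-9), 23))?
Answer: 117810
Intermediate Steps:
(158 + 216)*(307 + G(-1*(-9), 23)) = (158 + 216)*(307 + 8) = 374*315 = 117810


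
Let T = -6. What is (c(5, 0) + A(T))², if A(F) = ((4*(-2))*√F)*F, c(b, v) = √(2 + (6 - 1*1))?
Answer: -13817 + 96*I*√42 ≈ -13817.0 + 622.15*I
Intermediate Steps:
c(b, v) = √7 (c(b, v) = √(2 + (6 - 1)) = √(2 + 5) = √7)
A(F) = -8*F^(3/2) (A(F) = (-8*√F)*F = -8*F^(3/2))
(c(5, 0) + A(T))² = (√7 - (-48)*I*√6)² = (√7 + 48*I*√6)²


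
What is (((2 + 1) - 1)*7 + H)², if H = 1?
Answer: 225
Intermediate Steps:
(((2 + 1) - 1)*7 + H)² = (((2 + 1) - 1)*7 + 1)² = ((3 - 1)*7 + 1)² = (2*7 + 1)² = (14 + 1)² = 15² = 225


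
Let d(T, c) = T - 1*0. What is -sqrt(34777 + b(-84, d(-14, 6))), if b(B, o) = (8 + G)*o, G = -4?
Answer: -sqrt(34721) ≈ -186.34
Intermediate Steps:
d(T, c) = T (d(T, c) = T + 0 = T)
b(B, o) = 4*o (b(B, o) = (8 - 4)*o = 4*o)
-sqrt(34777 + b(-84, d(-14, 6))) = -sqrt(34777 + 4*(-14)) = -sqrt(34777 - 56) = -sqrt(34721)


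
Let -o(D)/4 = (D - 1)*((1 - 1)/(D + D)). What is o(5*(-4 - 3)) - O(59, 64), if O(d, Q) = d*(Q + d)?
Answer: -7257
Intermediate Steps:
o(D) = 0 (o(D) = -4*(D - 1)*(1 - 1)/(D + D) = -4*(-1 + D)*0/((2*D)) = -4*(-1 + D)*0*(1/(2*D)) = -4*(-1 + D)*0 = -4*0 = 0)
o(5*(-4 - 3)) - O(59, 64) = 0 - 59*(64 + 59) = 0 - 59*123 = 0 - 1*7257 = 0 - 7257 = -7257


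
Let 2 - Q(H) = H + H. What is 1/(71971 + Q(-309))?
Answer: 1/72591 ≈ 1.3776e-5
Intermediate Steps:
Q(H) = 2 - 2*H (Q(H) = 2 - (H + H) = 2 - 2*H)
1/(71971 + Q(-309)) = 1/(71971 + (2 - 2*(-309))) = 1/(71971 + (2 + 618)) = 1/(71971 + 620) = 1/72591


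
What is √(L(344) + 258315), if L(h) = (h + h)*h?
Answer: √494987 ≈ 703.55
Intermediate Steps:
L(h) = 2*h² (L(h) = (2*h)*h = 2*h²)
√(L(344) + 258315) = √(2*344² + 258315) = √(2*118336 + 258315) = √(236672 + 258315) = √494987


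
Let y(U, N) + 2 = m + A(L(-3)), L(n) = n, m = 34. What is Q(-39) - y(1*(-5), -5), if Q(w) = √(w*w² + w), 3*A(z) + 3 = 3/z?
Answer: -92/3 + I*√59358 ≈ -30.667 + 243.64*I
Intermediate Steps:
A(z) = -1 + 1/z (A(z) = -1 + (3/z)/3 = -1 + 1/z)
Q(w) = √(w + w³) (Q(w) = √(w³ + w) = √(w + w³))
y(U, N) = 92/3 (y(U, N) = -2 + (34 + (1 - 1*(-3))/(-3)) = -2 + (34 - (1 + 3)/3) = -2 + (34 - ⅓*4) = -2 + (34 - 4/3) = -2 + 98/3 = 92/3)
Q(-39) - y(1*(-5), -5) = √(-39 + (-39)³) - 1*92/3 = √(-39 - 59319) - 92/3 = √(-59358) - 92/3 = I*√59358 - 92/3 = -92/3 + I*√59358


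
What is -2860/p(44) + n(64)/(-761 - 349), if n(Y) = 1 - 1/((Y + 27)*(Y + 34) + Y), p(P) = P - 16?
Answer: -7128627167/69790140 ≈ -102.14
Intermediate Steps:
p(P) = -16 + P
n(Y) = 1 - 1/(Y + (27 + Y)*(34 + Y)) (n(Y) = 1 - 1/((27 + Y)*(34 + Y) + Y) = 1 - 1/(Y + (27 + Y)*(34 + Y)))
-2860/p(44) + n(64)/(-761 - 349) = -2860/(-16 + 44) + ((917 + 64² + 62*64)/(918 + 64² + 62*64))/(-761 - 349) = -2860/28 + ((917 + 4096 + 3968)/(918 + 4096 + 3968))/(-1110) = -2860*1/28 + (8981/8982)*(-1/1110) = -715/7 + ((1/8982)*8981)*(-1/1110) = -715/7 + (8981/8982)*(-1/1110) = -715/7 - 8981/9970020 = -7128627167/69790140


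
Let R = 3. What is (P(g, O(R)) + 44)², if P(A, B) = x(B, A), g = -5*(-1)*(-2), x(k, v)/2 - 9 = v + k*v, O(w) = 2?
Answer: 4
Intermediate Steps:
x(k, v) = 18 + 2*v + 2*k*v (x(k, v) = 18 + 2*(v + k*v) = 18 + (2*v + 2*k*v) = 18 + 2*v + 2*k*v)
g = -10 (g = 5*(-2) = -10)
P(A, B) = 18 + 2*A + 2*A*B (P(A, B) = 18 + 2*A + 2*B*A = 18 + 2*A + 2*A*B)
(P(g, O(R)) + 44)² = ((18 + 2*(-10) + 2*(-10)*2) + 44)² = ((18 - 20 - 40) + 44)² = (-42 + 44)² = 2² = 4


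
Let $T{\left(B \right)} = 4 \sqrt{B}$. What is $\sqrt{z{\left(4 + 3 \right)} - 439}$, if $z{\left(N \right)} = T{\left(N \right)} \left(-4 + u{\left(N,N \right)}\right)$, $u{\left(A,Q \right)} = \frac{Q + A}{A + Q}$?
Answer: $\sqrt{-439 - 12 \sqrt{7}} \approx 21.697 i$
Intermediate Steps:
$u{\left(A,Q \right)} = 1$ ($u{\left(A,Q \right)} = \frac{A + Q}{A + Q} = 1$)
$z{\left(N \right)} = - 12 \sqrt{N}$ ($z{\left(N \right)} = 4 \sqrt{N} \left(-4 + 1\right) = 4 \sqrt{N} \left(-3\right) = - 12 \sqrt{N}$)
$\sqrt{z{\left(4 + 3 \right)} - 439} = \sqrt{- 12 \sqrt{4 + 3} - 439} = \sqrt{- 12 \sqrt{7} - 439} = \sqrt{-439 - 12 \sqrt{7}}$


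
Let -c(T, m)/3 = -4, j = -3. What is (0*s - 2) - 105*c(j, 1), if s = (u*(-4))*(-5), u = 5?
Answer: -1262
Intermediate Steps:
c(T, m) = 12 (c(T, m) = -3*(-4) = 12)
s = 100 (s = (5*(-4))*(-5) = -20*(-5) = 100)
(0*s - 2) - 105*c(j, 1) = (0*100 - 2) - 105*12 = (0 - 2) - 1260 = -2 - 1260 = -1262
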